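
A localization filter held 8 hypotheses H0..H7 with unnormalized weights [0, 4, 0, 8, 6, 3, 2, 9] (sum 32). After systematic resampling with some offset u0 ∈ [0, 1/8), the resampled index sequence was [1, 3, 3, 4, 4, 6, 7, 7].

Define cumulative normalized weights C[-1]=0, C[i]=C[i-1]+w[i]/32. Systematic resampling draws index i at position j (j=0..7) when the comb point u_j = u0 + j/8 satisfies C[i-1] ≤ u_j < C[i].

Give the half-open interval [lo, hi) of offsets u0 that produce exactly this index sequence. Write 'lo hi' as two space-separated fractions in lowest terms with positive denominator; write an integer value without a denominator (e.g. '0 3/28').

1/32 1/16

C = [0, 1/8, 1/8, 3/8, 9/16, 21/32, 23/32, 1]
j=0 picked index 1: u0 ∈ [0, 1/8)
j=1 picked index 3: u0 ∈ [0, 1/4)
j=2 picked index 3: u0 ∈ [-1/8, 1/8)
j=3 picked index 4: u0 ∈ [0, 3/16)
j=4 picked index 4: u0 ∈ [-1/8, 1/16)
j=5 picked index 6: u0 ∈ [1/32, 3/32)
j=6 picked index 7: u0 ∈ [-1/32, 1/4)
j=7 picked index 7: u0 ∈ [-5/32, 1/8)
intersection: [1/32, 1/16)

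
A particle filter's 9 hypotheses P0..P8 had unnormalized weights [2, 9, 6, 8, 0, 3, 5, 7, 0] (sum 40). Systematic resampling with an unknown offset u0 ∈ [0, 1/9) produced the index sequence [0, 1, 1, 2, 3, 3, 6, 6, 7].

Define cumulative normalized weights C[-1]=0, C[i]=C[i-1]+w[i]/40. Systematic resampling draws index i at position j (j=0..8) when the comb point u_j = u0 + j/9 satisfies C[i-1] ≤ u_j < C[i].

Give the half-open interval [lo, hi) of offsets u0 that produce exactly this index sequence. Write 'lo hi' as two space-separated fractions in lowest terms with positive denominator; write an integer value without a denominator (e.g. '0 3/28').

1/30 17/360

C = [1/20, 11/40, 17/40, 5/8, 5/8, 7/10, 33/40, 1, 1]
j=0 picked index 0: u0 ∈ [0, 1/20)
j=1 picked index 1: u0 ∈ [-11/180, 59/360)
j=2 picked index 1: u0 ∈ [-31/180, 19/360)
j=3 picked index 2: u0 ∈ [-7/120, 11/120)
j=4 picked index 3: u0 ∈ [-7/360, 13/72)
j=5 picked index 3: u0 ∈ [-47/360, 5/72)
j=6 picked index 6: u0 ∈ [1/30, 19/120)
j=7 picked index 6: u0 ∈ [-7/90, 17/360)
j=8 picked index 7: u0 ∈ [-23/360, 1/9)
intersection: [1/30, 17/360)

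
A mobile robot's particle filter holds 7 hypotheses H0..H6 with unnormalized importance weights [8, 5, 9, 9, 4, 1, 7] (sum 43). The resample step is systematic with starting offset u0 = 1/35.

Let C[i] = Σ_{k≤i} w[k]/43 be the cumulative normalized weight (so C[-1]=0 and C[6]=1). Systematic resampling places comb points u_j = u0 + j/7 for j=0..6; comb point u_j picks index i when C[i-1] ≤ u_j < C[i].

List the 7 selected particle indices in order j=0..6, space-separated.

0 0 2 2 3 4 6

C = [8/43, 13/43, 22/43, 31/43, 35/43, 36/43, 1]
j=0: u_0=1/35 ∈ [0, 8/43) → index 0
j=1: u_1=6/35 ∈ [0, 8/43) → index 0
j=2: u_2=11/35 ∈ [13/43, 22/43) → index 2
j=3: u_3=16/35 ∈ [13/43, 22/43) → index 2
j=4: u_4=3/5 ∈ [22/43, 31/43) → index 3
j=5: u_5=26/35 ∈ [31/43, 35/43) → index 4
j=6: u_6=31/35 ∈ [36/43, 1) → index 6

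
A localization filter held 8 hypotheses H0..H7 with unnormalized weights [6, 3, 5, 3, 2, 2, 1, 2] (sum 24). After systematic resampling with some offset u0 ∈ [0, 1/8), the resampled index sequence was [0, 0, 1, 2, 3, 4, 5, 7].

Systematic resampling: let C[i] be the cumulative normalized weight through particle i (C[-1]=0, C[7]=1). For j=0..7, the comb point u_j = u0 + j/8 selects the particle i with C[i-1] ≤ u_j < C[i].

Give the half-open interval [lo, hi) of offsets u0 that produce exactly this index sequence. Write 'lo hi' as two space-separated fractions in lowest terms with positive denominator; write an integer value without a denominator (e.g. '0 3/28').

C = [1/4, 3/8, 7/12, 17/24, 19/24, 7/8, 11/12, 1]
j=0 picked index 0: u0 ∈ [0, 1/4)
j=1 picked index 0: u0 ∈ [-1/8, 1/8)
j=2 picked index 1: u0 ∈ [0, 1/8)
j=3 picked index 2: u0 ∈ [0, 5/24)
j=4 picked index 3: u0 ∈ [1/12, 5/24)
j=5 picked index 4: u0 ∈ [1/12, 1/6)
j=6 picked index 5: u0 ∈ [1/24, 1/8)
j=7 picked index 7: u0 ∈ [1/24, 1/8)
intersection: [1/12, 1/8)

1/12 1/8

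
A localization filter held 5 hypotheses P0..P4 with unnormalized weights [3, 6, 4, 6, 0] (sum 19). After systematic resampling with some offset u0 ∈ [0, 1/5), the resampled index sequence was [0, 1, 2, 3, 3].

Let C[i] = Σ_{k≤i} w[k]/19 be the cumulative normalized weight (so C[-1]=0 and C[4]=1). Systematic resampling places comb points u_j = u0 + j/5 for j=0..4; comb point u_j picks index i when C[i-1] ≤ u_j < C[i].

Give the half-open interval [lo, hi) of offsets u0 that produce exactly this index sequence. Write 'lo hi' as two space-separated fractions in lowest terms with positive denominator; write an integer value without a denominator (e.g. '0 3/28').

8/95 3/19

C = [3/19, 9/19, 13/19, 1, 1]
j=0 picked index 0: u0 ∈ [0, 3/19)
j=1 picked index 1: u0 ∈ [-4/95, 26/95)
j=2 picked index 2: u0 ∈ [7/95, 27/95)
j=3 picked index 3: u0 ∈ [8/95, 2/5)
j=4 picked index 3: u0 ∈ [-11/95, 1/5)
intersection: [8/95, 3/19)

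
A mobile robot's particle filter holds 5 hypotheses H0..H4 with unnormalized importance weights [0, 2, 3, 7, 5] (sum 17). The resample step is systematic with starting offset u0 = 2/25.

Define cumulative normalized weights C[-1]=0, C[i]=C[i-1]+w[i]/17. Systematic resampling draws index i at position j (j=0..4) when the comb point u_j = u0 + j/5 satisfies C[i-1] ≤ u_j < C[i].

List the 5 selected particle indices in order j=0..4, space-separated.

1 2 3 3 4

C = [0, 2/17, 5/17, 12/17, 1]
j=0: u_0=2/25 ∈ [0, 2/17) → index 1
j=1: u_1=7/25 ∈ [2/17, 5/17) → index 2
j=2: u_2=12/25 ∈ [5/17, 12/17) → index 3
j=3: u_3=17/25 ∈ [5/17, 12/17) → index 3
j=4: u_4=22/25 ∈ [12/17, 1) → index 4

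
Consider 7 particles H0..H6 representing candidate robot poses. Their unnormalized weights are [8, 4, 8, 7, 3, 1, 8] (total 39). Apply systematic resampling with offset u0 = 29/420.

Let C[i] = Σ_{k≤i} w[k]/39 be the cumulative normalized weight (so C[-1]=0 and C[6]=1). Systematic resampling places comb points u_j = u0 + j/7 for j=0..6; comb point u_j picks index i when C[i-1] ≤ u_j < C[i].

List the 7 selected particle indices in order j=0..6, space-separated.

C = [8/39, 4/13, 20/39, 9/13, 10/13, 31/39, 1]
j=0: u_0=29/420 ∈ [0, 8/39) → index 0
j=1: u_1=89/420 ∈ [8/39, 4/13) → index 1
j=2: u_2=149/420 ∈ [4/13, 20/39) → index 2
j=3: u_3=209/420 ∈ [4/13, 20/39) → index 2
j=4: u_4=269/420 ∈ [20/39, 9/13) → index 3
j=5: u_5=47/60 ∈ [10/13, 31/39) → index 5
j=6: u_6=389/420 ∈ [31/39, 1) → index 6

0 1 2 2 3 5 6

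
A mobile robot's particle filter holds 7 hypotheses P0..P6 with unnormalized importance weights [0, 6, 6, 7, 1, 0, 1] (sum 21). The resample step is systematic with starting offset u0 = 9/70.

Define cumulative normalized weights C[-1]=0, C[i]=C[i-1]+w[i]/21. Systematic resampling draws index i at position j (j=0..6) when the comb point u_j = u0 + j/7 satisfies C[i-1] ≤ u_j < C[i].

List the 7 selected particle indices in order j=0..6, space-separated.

C = [0, 2/7, 4/7, 19/21, 20/21, 20/21, 1]
j=0: u_0=9/70 ∈ [0, 2/7) → index 1
j=1: u_1=19/70 ∈ [0, 2/7) → index 1
j=2: u_2=29/70 ∈ [2/7, 4/7) → index 2
j=3: u_3=39/70 ∈ [2/7, 4/7) → index 2
j=4: u_4=7/10 ∈ [4/7, 19/21) → index 3
j=5: u_5=59/70 ∈ [4/7, 19/21) → index 3
j=6: u_6=69/70 ∈ [20/21, 1) → index 6

1 1 2 2 3 3 6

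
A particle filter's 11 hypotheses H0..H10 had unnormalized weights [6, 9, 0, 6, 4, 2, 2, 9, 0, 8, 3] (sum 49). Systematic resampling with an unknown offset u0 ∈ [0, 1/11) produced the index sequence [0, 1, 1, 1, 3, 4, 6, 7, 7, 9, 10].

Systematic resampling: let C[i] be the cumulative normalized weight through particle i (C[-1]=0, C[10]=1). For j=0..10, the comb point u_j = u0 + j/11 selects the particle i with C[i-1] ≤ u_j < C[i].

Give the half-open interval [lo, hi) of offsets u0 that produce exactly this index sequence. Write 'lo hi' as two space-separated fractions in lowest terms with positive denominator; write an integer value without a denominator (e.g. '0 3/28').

17/539 18/539

C = [6/49, 15/49, 15/49, 3/7, 25/49, 27/49, 29/49, 38/49, 38/49, 46/49, 1]
j=0 picked index 0: u0 ∈ [0, 6/49)
j=1 picked index 1: u0 ∈ [17/539, 116/539)
j=2 picked index 1: u0 ∈ [-32/539, 67/539)
j=3 picked index 1: u0 ∈ [-81/539, 18/539)
j=4 picked index 3: u0 ∈ [-31/539, 5/77)
j=5 picked index 4: u0 ∈ [-2/77, 30/539)
j=6 picked index 6: u0 ∈ [3/539, 25/539)
j=7 picked index 7: u0 ∈ [-24/539, 75/539)
j=8 picked index 7: u0 ∈ [-73/539, 26/539)
j=9 picked index 9: u0 ∈ [-23/539, 65/539)
j=10 picked index 10: u0 ∈ [16/539, 1/11)
intersection: [17/539, 18/539)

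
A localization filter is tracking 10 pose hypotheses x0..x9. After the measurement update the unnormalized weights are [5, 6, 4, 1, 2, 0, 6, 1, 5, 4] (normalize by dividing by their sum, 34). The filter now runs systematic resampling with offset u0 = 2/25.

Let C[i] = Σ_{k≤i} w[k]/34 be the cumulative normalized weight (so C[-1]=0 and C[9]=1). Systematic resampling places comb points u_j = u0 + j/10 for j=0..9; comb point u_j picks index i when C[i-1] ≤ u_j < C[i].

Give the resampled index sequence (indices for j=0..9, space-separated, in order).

C = [5/34, 11/34, 15/34, 8/17, 9/17, 9/17, 12/17, 25/34, 15/17, 1]
j=0: u_0=2/25 ∈ [0, 5/34) → index 0
j=1: u_1=9/50 ∈ [5/34, 11/34) → index 1
j=2: u_2=7/25 ∈ [5/34, 11/34) → index 1
j=3: u_3=19/50 ∈ [11/34, 15/34) → index 2
j=4: u_4=12/25 ∈ [8/17, 9/17) → index 4
j=5: u_5=29/50 ∈ [9/17, 12/17) → index 6
j=6: u_6=17/25 ∈ [9/17, 12/17) → index 6
j=7: u_7=39/50 ∈ [25/34, 15/17) → index 8
j=8: u_8=22/25 ∈ [25/34, 15/17) → index 8
j=9: u_9=49/50 ∈ [15/17, 1) → index 9

0 1 1 2 4 6 6 8 8 9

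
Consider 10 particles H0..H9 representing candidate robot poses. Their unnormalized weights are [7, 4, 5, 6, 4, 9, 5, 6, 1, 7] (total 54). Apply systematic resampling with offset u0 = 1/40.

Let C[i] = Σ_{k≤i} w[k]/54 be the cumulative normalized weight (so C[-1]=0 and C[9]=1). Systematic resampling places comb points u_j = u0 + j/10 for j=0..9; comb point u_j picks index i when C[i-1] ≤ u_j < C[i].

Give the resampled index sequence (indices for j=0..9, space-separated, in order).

C = [7/54, 11/54, 8/27, 11/27, 13/27, 35/54, 20/27, 23/27, 47/54, 1]
j=0: u_0=1/40 ∈ [0, 7/54) → index 0
j=1: u_1=1/8 ∈ [0, 7/54) → index 0
j=2: u_2=9/40 ∈ [11/54, 8/27) → index 2
j=3: u_3=13/40 ∈ [8/27, 11/27) → index 3
j=4: u_4=17/40 ∈ [11/27, 13/27) → index 4
j=5: u_5=21/40 ∈ [13/27, 35/54) → index 5
j=6: u_6=5/8 ∈ [13/27, 35/54) → index 5
j=7: u_7=29/40 ∈ [35/54, 20/27) → index 6
j=8: u_8=33/40 ∈ [20/27, 23/27) → index 7
j=9: u_9=37/40 ∈ [47/54, 1) → index 9

0 0 2 3 4 5 5 6 7 9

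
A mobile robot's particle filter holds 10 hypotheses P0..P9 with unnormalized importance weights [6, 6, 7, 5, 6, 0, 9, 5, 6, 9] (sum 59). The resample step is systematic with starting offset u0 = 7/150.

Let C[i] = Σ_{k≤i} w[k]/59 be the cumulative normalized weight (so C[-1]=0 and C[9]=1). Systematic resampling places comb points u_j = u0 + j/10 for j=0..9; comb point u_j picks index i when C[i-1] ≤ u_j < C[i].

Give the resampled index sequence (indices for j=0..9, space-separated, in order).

C = [6/59, 12/59, 19/59, 24/59, 30/59, 30/59, 39/59, 44/59, 50/59, 1]
j=0: u_0=7/150 ∈ [0, 6/59) → index 0
j=1: u_1=11/75 ∈ [6/59, 12/59) → index 1
j=2: u_2=37/150 ∈ [12/59, 19/59) → index 2
j=3: u_3=26/75 ∈ [19/59, 24/59) → index 3
j=4: u_4=67/150 ∈ [24/59, 30/59) → index 4
j=5: u_5=41/75 ∈ [30/59, 39/59) → index 6
j=6: u_6=97/150 ∈ [30/59, 39/59) → index 6
j=7: u_7=56/75 ∈ [44/59, 50/59) → index 8
j=8: u_8=127/150 ∈ [44/59, 50/59) → index 8
j=9: u_9=71/75 ∈ [50/59, 1) → index 9

0 1 2 3 4 6 6 8 8 9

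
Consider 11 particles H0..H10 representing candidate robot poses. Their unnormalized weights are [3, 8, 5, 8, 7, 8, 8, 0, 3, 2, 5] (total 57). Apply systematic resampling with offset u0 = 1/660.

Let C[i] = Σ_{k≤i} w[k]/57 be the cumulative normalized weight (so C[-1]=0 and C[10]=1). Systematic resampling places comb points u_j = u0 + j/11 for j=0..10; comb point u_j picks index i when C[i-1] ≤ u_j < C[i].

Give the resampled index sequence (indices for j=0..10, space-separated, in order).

C = [1/19, 11/57, 16/57, 8/19, 31/57, 13/19, 47/57, 47/57, 50/57, 52/57, 1]
j=0: u_0=1/660 ∈ [0, 1/19) → index 0
j=1: u_1=61/660 ∈ [1/19, 11/57) → index 1
j=2: u_2=11/60 ∈ [1/19, 11/57) → index 1
j=3: u_3=181/660 ∈ [11/57, 16/57) → index 2
j=4: u_4=241/660 ∈ [16/57, 8/19) → index 3
j=5: u_5=301/660 ∈ [8/19, 31/57) → index 4
j=6: u_6=361/660 ∈ [31/57, 13/19) → index 5
j=7: u_7=421/660 ∈ [31/57, 13/19) → index 5
j=8: u_8=481/660 ∈ [13/19, 47/57) → index 6
j=9: u_9=541/660 ∈ [13/19, 47/57) → index 6
j=10: u_10=601/660 ∈ [50/57, 52/57) → index 9

0 1 1 2 3 4 5 5 6 6 9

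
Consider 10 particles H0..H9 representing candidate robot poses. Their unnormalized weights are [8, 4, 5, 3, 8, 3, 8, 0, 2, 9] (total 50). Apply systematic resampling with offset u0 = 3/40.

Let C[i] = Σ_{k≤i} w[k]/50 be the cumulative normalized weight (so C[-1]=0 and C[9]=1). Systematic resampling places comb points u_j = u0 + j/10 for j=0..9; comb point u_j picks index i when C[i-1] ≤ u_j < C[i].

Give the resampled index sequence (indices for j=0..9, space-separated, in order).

0 1 2 3 4 5 6 6 9 9

C = [4/25, 6/25, 17/50, 2/5, 14/25, 31/50, 39/50, 39/50, 41/50, 1]
j=0: u_0=3/40 ∈ [0, 4/25) → index 0
j=1: u_1=7/40 ∈ [4/25, 6/25) → index 1
j=2: u_2=11/40 ∈ [6/25, 17/50) → index 2
j=3: u_3=3/8 ∈ [17/50, 2/5) → index 3
j=4: u_4=19/40 ∈ [2/5, 14/25) → index 4
j=5: u_5=23/40 ∈ [14/25, 31/50) → index 5
j=6: u_6=27/40 ∈ [31/50, 39/50) → index 6
j=7: u_7=31/40 ∈ [31/50, 39/50) → index 6
j=8: u_8=7/8 ∈ [41/50, 1) → index 9
j=9: u_9=39/40 ∈ [41/50, 1) → index 9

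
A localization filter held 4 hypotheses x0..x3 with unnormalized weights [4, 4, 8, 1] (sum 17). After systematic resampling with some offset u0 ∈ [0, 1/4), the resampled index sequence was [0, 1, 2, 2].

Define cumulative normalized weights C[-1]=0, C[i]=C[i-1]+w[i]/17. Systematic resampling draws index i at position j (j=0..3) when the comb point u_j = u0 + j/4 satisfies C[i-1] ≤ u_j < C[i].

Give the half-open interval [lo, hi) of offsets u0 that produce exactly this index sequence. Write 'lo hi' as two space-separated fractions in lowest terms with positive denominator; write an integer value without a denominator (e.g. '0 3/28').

C = [4/17, 8/17, 16/17, 1]
j=0 picked index 0: u0 ∈ [0, 4/17)
j=1 picked index 1: u0 ∈ [-1/68, 15/68)
j=2 picked index 2: u0 ∈ [-1/34, 15/34)
j=3 picked index 2: u0 ∈ [-19/68, 13/68)
intersection: [0, 13/68)

0 13/68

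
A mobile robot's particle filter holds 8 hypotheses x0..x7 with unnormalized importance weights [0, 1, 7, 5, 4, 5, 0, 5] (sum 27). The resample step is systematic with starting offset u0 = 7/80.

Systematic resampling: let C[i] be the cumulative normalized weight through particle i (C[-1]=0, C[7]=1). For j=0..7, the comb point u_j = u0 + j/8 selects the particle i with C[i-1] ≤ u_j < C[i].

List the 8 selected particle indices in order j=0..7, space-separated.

2 2 3 3 4 5 7 7

C = [0, 1/27, 8/27, 13/27, 17/27, 22/27, 22/27, 1]
j=0: u_0=7/80 ∈ [1/27, 8/27) → index 2
j=1: u_1=17/80 ∈ [1/27, 8/27) → index 2
j=2: u_2=27/80 ∈ [8/27, 13/27) → index 3
j=3: u_3=37/80 ∈ [8/27, 13/27) → index 3
j=4: u_4=47/80 ∈ [13/27, 17/27) → index 4
j=5: u_5=57/80 ∈ [17/27, 22/27) → index 5
j=6: u_6=67/80 ∈ [22/27, 1) → index 7
j=7: u_7=77/80 ∈ [22/27, 1) → index 7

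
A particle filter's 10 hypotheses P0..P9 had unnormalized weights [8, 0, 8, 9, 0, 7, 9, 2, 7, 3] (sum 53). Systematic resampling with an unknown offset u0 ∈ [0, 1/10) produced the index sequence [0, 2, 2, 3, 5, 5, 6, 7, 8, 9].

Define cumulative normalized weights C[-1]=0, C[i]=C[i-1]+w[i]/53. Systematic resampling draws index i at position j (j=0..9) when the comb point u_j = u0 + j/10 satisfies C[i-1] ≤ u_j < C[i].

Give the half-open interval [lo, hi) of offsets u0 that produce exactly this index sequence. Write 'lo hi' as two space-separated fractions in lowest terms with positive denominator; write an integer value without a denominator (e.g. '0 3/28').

39/530 1/10

C = [8/53, 8/53, 16/53, 25/53, 25/53, 32/53, 41/53, 43/53, 50/53, 1]
j=0 picked index 0: u0 ∈ [0, 8/53)
j=1 picked index 2: u0 ∈ [27/530, 107/530)
j=2 picked index 2: u0 ∈ [-13/265, 27/265)
j=3 picked index 3: u0 ∈ [1/530, 91/530)
j=4 picked index 5: u0 ∈ [19/265, 54/265)
j=5 picked index 5: u0 ∈ [-3/106, 11/106)
j=6 picked index 6: u0 ∈ [1/265, 46/265)
j=7 picked index 7: u0 ∈ [39/530, 59/530)
j=8 picked index 8: u0 ∈ [3/265, 38/265)
j=9 picked index 9: u0 ∈ [23/530, 1/10)
intersection: [39/530, 1/10)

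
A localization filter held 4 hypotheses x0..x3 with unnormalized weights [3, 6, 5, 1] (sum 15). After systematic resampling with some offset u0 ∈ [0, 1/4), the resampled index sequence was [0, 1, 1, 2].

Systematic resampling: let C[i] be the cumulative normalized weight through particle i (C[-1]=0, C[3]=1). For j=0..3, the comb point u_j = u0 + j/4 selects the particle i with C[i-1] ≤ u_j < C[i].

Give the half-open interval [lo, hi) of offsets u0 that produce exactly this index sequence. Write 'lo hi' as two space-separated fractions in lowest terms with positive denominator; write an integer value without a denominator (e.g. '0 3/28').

C = [1/5, 3/5, 14/15, 1]
j=0 picked index 0: u0 ∈ [0, 1/5)
j=1 picked index 1: u0 ∈ [-1/20, 7/20)
j=2 picked index 1: u0 ∈ [-3/10, 1/10)
j=3 picked index 2: u0 ∈ [-3/20, 11/60)
intersection: [0, 1/10)

0 1/10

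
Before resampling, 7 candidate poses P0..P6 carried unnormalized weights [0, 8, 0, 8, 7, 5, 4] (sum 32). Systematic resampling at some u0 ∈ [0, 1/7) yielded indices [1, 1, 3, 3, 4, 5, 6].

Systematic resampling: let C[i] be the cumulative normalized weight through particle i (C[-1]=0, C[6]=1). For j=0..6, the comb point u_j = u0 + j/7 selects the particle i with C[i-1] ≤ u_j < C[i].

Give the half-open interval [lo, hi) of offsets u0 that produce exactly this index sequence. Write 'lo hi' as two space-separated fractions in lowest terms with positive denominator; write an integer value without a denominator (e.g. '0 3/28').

1/56 1/14

C = [0, 1/4, 1/4, 1/2, 23/32, 7/8, 1]
j=0 picked index 1: u0 ∈ [0, 1/4)
j=1 picked index 1: u0 ∈ [-1/7, 3/28)
j=2 picked index 3: u0 ∈ [-1/28, 3/14)
j=3 picked index 3: u0 ∈ [-5/28, 1/14)
j=4 picked index 4: u0 ∈ [-1/14, 33/224)
j=5 picked index 5: u0 ∈ [1/224, 9/56)
j=6 picked index 6: u0 ∈ [1/56, 1/7)
intersection: [1/56, 1/14)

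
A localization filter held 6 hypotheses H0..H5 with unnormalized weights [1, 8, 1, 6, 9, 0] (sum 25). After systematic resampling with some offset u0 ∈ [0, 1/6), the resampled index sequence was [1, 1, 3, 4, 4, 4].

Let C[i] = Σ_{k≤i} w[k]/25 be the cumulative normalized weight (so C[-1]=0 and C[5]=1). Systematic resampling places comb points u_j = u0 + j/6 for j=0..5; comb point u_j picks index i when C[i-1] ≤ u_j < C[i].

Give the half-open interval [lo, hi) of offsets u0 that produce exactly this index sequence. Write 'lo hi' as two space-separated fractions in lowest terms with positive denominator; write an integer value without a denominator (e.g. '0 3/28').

C = [1/25, 9/25, 2/5, 16/25, 1, 1]
j=0 picked index 1: u0 ∈ [1/25, 9/25)
j=1 picked index 1: u0 ∈ [-19/150, 29/150)
j=2 picked index 3: u0 ∈ [1/15, 23/75)
j=3 picked index 4: u0 ∈ [7/50, 1/2)
j=4 picked index 4: u0 ∈ [-2/75, 1/3)
j=5 picked index 4: u0 ∈ [-29/150, 1/6)
intersection: [7/50, 1/6)

7/50 1/6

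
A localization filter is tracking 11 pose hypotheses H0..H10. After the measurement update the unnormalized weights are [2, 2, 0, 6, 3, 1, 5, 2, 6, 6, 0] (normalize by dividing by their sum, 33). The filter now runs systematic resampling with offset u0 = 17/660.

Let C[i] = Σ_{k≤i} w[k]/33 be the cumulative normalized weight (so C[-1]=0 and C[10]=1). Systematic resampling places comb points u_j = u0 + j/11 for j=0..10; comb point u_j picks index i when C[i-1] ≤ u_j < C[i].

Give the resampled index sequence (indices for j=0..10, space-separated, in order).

0 1 3 3 4 6 6 8 8 9 9

C = [2/33, 4/33, 4/33, 10/33, 13/33, 14/33, 19/33, 7/11, 9/11, 1, 1]
j=0: u_0=17/660 ∈ [0, 2/33) → index 0
j=1: u_1=7/60 ∈ [2/33, 4/33) → index 1
j=2: u_2=137/660 ∈ [4/33, 10/33) → index 3
j=3: u_3=197/660 ∈ [4/33, 10/33) → index 3
j=4: u_4=257/660 ∈ [10/33, 13/33) → index 4
j=5: u_5=317/660 ∈ [14/33, 19/33) → index 6
j=6: u_6=377/660 ∈ [14/33, 19/33) → index 6
j=7: u_7=437/660 ∈ [7/11, 9/11) → index 8
j=8: u_8=497/660 ∈ [7/11, 9/11) → index 8
j=9: u_9=557/660 ∈ [9/11, 1) → index 9
j=10: u_10=617/660 ∈ [9/11, 1) → index 9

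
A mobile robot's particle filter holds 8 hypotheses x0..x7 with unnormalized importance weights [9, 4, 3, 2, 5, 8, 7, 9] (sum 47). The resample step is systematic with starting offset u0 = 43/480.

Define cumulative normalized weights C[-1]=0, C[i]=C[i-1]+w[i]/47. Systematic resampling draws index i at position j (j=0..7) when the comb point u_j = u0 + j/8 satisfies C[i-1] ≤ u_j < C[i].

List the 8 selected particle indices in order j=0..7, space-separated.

0 1 2 4 5 6 7 7

C = [9/47, 13/47, 16/47, 18/47, 23/47, 31/47, 38/47, 1]
j=0: u_0=43/480 ∈ [0, 9/47) → index 0
j=1: u_1=103/480 ∈ [9/47, 13/47) → index 1
j=2: u_2=163/480 ∈ [13/47, 16/47) → index 2
j=3: u_3=223/480 ∈ [18/47, 23/47) → index 4
j=4: u_4=283/480 ∈ [23/47, 31/47) → index 5
j=5: u_5=343/480 ∈ [31/47, 38/47) → index 6
j=6: u_6=403/480 ∈ [38/47, 1) → index 7
j=7: u_7=463/480 ∈ [38/47, 1) → index 7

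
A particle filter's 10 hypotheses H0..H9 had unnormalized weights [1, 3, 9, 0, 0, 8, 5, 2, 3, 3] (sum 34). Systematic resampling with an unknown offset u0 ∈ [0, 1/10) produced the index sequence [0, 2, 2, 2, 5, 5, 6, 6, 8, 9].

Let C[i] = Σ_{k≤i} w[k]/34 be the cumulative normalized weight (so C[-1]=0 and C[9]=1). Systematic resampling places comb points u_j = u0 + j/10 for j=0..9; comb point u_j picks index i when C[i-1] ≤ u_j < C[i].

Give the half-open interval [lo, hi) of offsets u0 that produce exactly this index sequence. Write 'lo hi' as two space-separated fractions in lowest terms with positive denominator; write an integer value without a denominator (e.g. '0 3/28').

C = [1/34, 2/17, 13/34, 13/34, 13/34, 21/34, 13/17, 14/17, 31/34, 1]
j=0 picked index 0: u0 ∈ [0, 1/34)
j=1 picked index 2: u0 ∈ [3/170, 24/85)
j=2 picked index 2: u0 ∈ [-7/85, 31/170)
j=3 picked index 2: u0 ∈ [-31/170, 7/85)
j=4 picked index 5: u0 ∈ [-3/170, 37/170)
j=5 picked index 5: u0 ∈ [-2/17, 2/17)
j=6 picked index 6: u0 ∈ [3/170, 14/85)
j=7 picked index 6: u0 ∈ [-7/85, 11/170)
j=8 picked index 8: u0 ∈ [2/85, 19/170)
j=9 picked index 9: u0 ∈ [1/85, 1/10)
intersection: [2/85, 1/34)

2/85 1/34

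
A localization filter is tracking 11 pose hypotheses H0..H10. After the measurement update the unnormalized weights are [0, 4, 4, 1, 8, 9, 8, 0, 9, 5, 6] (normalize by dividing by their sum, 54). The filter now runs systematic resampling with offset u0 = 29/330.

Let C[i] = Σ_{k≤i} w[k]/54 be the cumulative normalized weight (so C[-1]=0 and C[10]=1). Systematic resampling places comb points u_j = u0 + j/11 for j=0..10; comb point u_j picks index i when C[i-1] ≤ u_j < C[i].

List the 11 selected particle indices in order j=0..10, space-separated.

C = [0, 2/27, 4/27, 1/6, 17/54, 13/27, 17/27, 17/27, 43/54, 8/9, 1]
j=0: u_0=29/330 ∈ [2/27, 4/27) → index 2
j=1: u_1=59/330 ∈ [1/6, 17/54) → index 4
j=2: u_2=89/330 ∈ [1/6, 17/54) → index 4
j=3: u_3=119/330 ∈ [17/54, 13/27) → index 5
j=4: u_4=149/330 ∈ [17/54, 13/27) → index 5
j=5: u_5=179/330 ∈ [13/27, 17/27) → index 6
j=6: u_6=19/30 ∈ [17/27, 43/54) → index 8
j=7: u_7=239/330 ∈ [17/27, 43/54) → index 8
j=8: u_8=269/330 ∈ [43/54, 8/9) → index 9
j=9: u_9=299/330 ∈ [8/9, 1) → index 10
j=10: u_10=329/330 ∈ [8/9, 1) → index 10

2 4 4 5 5 6 8 8 9 10 10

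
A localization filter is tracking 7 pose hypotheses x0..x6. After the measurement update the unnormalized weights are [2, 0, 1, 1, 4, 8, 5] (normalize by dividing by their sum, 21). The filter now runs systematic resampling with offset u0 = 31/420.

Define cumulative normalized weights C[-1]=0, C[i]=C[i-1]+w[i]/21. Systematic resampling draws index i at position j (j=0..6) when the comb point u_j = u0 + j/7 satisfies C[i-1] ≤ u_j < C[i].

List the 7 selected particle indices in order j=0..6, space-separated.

C = [2/21, 2/21, 1/7, 4/21, 8/21, 16/21, 1]
j=0: u_0=31/420 ∈ [0, 2/21) → index 0
j=1: u_1=13/60 ∈ [4/21, 8/21) → index 4
j=2: u_2=151/420 ∈ [4/21, 8/21) → index 4
j=3: u_3=211/420 ∈ [8/21, 16/21) → index 5
j=4: u_4=271/420 ∈ [8/21, 16/21) → index 5
j=5: u_5=331/420 ∈ [16/21, 1) → index 6
j=6: u_6=391/420 ∈ [16/21, 1) → index 6

0 4 4 5 5 6 6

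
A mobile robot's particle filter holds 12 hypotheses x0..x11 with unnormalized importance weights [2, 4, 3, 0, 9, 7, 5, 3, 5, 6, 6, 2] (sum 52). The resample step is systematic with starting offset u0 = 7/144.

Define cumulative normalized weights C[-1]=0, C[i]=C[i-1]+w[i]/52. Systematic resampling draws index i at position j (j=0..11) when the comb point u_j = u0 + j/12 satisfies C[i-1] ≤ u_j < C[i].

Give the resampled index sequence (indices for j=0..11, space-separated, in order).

1 2 4 4 5 5 6 7 8 9 10 11

C = [1/26, 3/26, 9/52, 9/52, 9/26, 25/52, 15/26, 33/52, 19/26, 11/13, 25/26, 1]
j=0: u_0=7/144 ∈ [1/26, 3/26) → index 1
j=1: u_1=19/144 ∈ [3/26, 9/52) → index 2
j=2: u_2=31/144 ∈ [9/52, 9/26) → index 4
j=3: u_3=43/144 ∈ [9/52, 9/26) → index 4
j=4: u_4=55/144 ∈ [9/26, 25/52) → index 5
j=5: u_5=67/144 ∈ [9/26, 25/52) → index 5
j=6: u_6=79/144 ∈ [25/52, 15/26) → index 6
j=7: u_7=91/144 ∈ [15/26, 33/52) → index 7
j=8: u_8=103/144 ∈ [33/52, 19/26) → index 8
j=9: u_9=115/144 ∈ [19/26, 11/13) → index 9
j=10: u_10=127/144 ∈ [11/13, 25/26) → index 10
j=11: u_11=139/144 ∈ [25/26, 1) → index 11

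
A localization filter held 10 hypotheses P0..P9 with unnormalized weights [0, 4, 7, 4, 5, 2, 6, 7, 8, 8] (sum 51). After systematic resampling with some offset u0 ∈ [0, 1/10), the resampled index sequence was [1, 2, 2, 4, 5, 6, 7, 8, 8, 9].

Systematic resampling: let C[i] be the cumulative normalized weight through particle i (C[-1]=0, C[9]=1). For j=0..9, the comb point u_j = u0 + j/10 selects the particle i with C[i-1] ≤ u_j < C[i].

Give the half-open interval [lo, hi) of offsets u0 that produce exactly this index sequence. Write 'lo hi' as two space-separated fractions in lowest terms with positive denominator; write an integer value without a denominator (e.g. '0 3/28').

0 4/255

C = [0, 4/51, 11/51, 5/17, 20/51, 22/51, 28/51, 35/51, 43/51, 1]
j=0 picked index 1: u0 ∈ [0, 4/51)
j=1 picked index 2: u0 ∈ [-11/510, 59/510)
j=2 picked index 2: u0 ∈ [-31/255, 4/255)
j=3 picked index 4: u0 ∈ [-1/170, 47/510)
j=4 picked index 5: u0 ∈ [-2/255, 8/255)
j=5 picked index 6: u0 ∈ [-7/102, 5/102)
j=6 picked index 7: u0 ∈ [-13/255, 22/255)
j=7 picked index 8: u0 ∈ [-7/510, 73/510)
j=8 picked index 8: u0 ∈ [-29/255, 11/255)
j=9 picked index 9: u0 ∈ [-29/510, 1/10)
intersection: [0, 4/255)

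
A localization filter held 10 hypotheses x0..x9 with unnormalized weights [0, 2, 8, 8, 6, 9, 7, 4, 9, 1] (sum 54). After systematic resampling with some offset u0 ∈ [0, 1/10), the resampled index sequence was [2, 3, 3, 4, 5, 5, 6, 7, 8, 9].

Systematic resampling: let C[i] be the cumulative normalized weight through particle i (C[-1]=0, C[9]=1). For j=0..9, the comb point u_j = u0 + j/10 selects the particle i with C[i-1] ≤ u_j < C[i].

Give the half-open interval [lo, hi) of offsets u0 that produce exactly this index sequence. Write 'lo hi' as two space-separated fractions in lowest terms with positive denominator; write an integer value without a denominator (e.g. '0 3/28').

C = [0, 1/27, 5/27, 1/3, 4/9, 11/18, 20/27, 22/27, 53/54, 1]
j=0 picked index 2: u0 ∈ [1/27, 5/27)
j=1 picked index 3: u0 ∈ [23/270, 7/30)
j=2 picked index 3: u0 ∈ [-2/135, 2/15)
j=3 picked index 4: u0 ∈ [1/30, 13/90)
j=4 picked index 5: u0 ∈ [2/45, 19/90)
j=5 picked index 5: u0 ∈ [-1/18, 1/9)
j=6 picked index 6: u0 ∈ [1/90, 19/135)
j=7 picked index 7: u0 ∈ [11/270, 31/270)
j=8 picked index 8: u0 ∈ [2/135, 49/270)
j=9 picked index 9: u0 ∈ [11/135, 1/10)
intersection: [23/270, 1/10)

23/270 1/10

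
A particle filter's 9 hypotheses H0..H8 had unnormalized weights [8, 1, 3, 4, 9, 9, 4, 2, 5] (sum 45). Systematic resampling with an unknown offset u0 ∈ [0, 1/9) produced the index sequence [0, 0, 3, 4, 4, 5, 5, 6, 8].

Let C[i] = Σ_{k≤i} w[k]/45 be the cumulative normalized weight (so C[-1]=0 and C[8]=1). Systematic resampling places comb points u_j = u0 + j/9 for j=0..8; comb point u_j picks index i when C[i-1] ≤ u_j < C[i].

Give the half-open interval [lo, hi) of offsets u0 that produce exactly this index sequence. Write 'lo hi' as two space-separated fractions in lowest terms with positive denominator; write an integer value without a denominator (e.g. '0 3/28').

C = [8/45, 1/5, 4/15, 16/45, 5/9, 34/45, 38/45, 8/9, 1]
j=0 picked index 0: u0 ∈ [0, 8/45)
j=1 picked index 0: u0 ∈ [-1/9, 1/15)
j=2 picked index 3: u0 ∈ [2/45, 2/15)
j=3 picked index 4: u0 ∈ [1/45, 2/9)
j=4 picked index 4: u0 ∈ [-4/45, 1/9)
j=5 picked index 5: u0 ∈ [0, 1/5)
j=6 picked index 5: u0 ∈ [-1/9, 4/45)
j=7 picked index 6: u0 ∈ [-1/45, 1/15)
j=8 picked index 8: u0 ∈ [0, 1/9)
intersection: [2/45, 1/15)

2/45 1/15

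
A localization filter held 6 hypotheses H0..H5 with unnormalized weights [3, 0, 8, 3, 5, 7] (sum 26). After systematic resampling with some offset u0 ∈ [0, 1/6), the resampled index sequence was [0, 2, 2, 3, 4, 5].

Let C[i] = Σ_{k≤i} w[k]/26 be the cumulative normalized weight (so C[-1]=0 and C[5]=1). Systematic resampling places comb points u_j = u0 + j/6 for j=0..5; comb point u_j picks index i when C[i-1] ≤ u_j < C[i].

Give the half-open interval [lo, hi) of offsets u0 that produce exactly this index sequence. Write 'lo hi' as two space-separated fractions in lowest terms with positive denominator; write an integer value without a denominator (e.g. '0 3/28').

0 1/26

C = [3/26, 3/26, 11/26, 7/13, 19/26, 1]
j=0 picked index 0: u0 ∈ [0, 3/26)
j=1 picked index 2: u0 ∈ [-2/39, 10/39)
j=2 picked index 2: u0 ∈ [-17/78, 7/78)
j=3 picked index 3: u0 ∈ [-1/13, 1/26)
j=4 picked index 4: u0 ∈ [-5/39, 5/78)
j=5 picked index 5: u0 ∈ [-4/39, 1/6)
intersection: [0, 1/26)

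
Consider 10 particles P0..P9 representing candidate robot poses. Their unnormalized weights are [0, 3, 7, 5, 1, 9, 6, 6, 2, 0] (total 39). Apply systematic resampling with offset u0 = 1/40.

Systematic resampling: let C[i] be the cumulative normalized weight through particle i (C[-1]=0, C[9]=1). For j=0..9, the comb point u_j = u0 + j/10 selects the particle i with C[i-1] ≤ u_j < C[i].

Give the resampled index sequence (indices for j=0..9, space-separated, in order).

C = [0, 1/13, 10/39, 5/13, 16/39, 25/39, 31/39, 37/39, 1, 1]
j=0: u_0=1/40 ∈ [0, 1/13) → index 1
j=1: u_1=1/8 ∈ [1/13, 10/39) → index 2
j=2: u_2=9/40 ∈ [1/13, 10/39) → index 2
j=3: u_3=13/40 ∈ [10/39, 5/13) → index 3
j=4: u_4=17/40 ∈ [16/39, 25/39) → index 5
j=5: u_5=21/40 ∈ [16/39, 25/39) → index 5
j=6: u_6=5/8 ∈ [16/39, 25/39) → index 5
j=7: u_7=29/40 ∈ [25/39, 31/39) → index 6
j=8: u_8=33/40 ∈ [31/39, 37/39) → index 7
j=9: u_9=37/40 ∈ [31/39, 37/39) → index 7

1 2 2 3 5 5 5 6 7 7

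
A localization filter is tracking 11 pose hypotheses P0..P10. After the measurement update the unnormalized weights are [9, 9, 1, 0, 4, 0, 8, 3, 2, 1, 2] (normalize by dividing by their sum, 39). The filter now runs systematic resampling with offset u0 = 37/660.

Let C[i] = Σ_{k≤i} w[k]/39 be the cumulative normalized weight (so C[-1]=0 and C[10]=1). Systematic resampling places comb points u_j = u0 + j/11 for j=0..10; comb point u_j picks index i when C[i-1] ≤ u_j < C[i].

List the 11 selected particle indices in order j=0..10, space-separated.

C = [3/13, 6/13, 19/39, 19/39, 23/39, 23/39, 31/39, 34/39, 12/13, 37/39, 1]
j=0: u_0=37/660 ∈ [0, 3/13) → index 0
j=1: u_1=97/660 ∈ [0, 3/13) → index 0
j=2: u_2=157/660 ∈ [3/13, 6/13) → index 1
j=3: u_3=217/660 ∈ [3/13, 6/13) → index 1
j=4: u_4=277/660 ∈ [3/13, 6/13) → index 1
j=5: u_5=337/660 ∈ [19/39, 23/39) → index 4
j=6: u_6=397/660 ∈ [23/39, 31/39) → index 6
j=7: u_7=457/660 ∈ [23/39, 31/39) → index 6
j=8: u_8=47/60 ∈ [23/39, 31/39) → index 6
j=9: u_9=577/660 ∈ [34/39, 12/13) → index 8
j=10: u_10=637/660 ∈ [37/39, 1) → index 10

0 0 1 1 1 4 6 6 6 8 10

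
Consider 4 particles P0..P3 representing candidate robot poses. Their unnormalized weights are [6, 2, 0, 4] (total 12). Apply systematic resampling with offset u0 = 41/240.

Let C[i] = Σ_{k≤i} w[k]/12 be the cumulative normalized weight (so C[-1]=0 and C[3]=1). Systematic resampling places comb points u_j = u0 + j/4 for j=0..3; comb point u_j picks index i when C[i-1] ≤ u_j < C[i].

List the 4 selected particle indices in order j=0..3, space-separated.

C = [1/2, 2/3, 2/3, 1]
j=0: u_0=41/240 ∈ [0, 1/2) → index 0
j=1: u_1=101/240 ∈ [0, 1/2) → index 0
j=2: u_2=161/240 ∈ [2/3, 1) → index 3
j=3: u_3=221/240 ∈ [2/3, 1) → index 3

0 0 3 3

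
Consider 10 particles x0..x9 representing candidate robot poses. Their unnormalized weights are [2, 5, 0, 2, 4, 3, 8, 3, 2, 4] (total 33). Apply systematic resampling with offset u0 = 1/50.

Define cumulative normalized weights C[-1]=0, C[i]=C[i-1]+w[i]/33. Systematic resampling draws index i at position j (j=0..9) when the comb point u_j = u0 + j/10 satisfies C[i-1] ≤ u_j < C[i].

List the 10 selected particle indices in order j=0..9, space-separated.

0 1 3 4 5 6 6 6 8 9

C = [2/33, 7/33, 7/33, 3/11, 13/33, 16/33, 8/11, 9/11, 29/33, 1]
j=0: u_0=1/50 ∈ [0, 2/33) → index 0
j=1: u_1=3/25 ∈ [2/33, 7/33) → index 1
j=2: u_2=11/50 ∈ [7/33, 3/11) → index 3
j=3: u_3=8/25 ∈ [3/11, 13/33) → index 4
j=4: u_4=21/50 ∈ [13/33, 16/33) → index 5
j=5: u_5=13/25 ∈ [16/33, 8/11) → index 6
j=6: u_6=31/50 ∈ [16/33, 8/11) → index 6
j=7: u_7=18/25 ∈ [16/33, 8/11) → index 6
j=8: u_8=41/50 ∈ [9/11, 29/33) → index 8
j=9: u_9=23/25 ∈ [29/33, 1) → index 9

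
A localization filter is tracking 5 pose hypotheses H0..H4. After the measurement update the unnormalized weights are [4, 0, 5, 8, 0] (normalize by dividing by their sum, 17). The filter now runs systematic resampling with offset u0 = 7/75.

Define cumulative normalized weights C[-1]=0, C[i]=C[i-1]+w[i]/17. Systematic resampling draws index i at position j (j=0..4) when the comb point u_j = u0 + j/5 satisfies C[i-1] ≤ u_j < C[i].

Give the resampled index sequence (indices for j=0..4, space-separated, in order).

0 2 2 3 3

C = [4/17, 4/17, 9/17, 1, 1]
j=0: u_0=7/75 ∈ [0, 4/17) → index 0
j=1: u_1=22/75 ∈ [4/17, 9/17) → index 2
j=2: u_2=37/75 ∈ [4/17, 9/17) → index 2
j=3: u_3=52/75 ∈ [9/17, 1) → index 3
j=4: u_4=67/75 ∈ [9/17, 1) → index 3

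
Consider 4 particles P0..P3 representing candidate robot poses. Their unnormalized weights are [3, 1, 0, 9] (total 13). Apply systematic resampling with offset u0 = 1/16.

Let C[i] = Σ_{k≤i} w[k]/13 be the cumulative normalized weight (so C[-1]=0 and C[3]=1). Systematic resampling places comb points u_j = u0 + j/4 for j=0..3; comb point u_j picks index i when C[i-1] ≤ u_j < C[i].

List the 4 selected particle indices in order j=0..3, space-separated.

C = [3/13, 4/13, 4/13, 1]
j=0: u_0=1/16 ∈ [0, 3/13) → index 0
j=1: u_1=5/16 ∈ [4/13, 1) → index 3
j=2: u_2=9/16 ∈ [4/13, 1) → index 3
j=3: u_3=13/16 ∈ [4/13, 1) → index 3

0 3 3 3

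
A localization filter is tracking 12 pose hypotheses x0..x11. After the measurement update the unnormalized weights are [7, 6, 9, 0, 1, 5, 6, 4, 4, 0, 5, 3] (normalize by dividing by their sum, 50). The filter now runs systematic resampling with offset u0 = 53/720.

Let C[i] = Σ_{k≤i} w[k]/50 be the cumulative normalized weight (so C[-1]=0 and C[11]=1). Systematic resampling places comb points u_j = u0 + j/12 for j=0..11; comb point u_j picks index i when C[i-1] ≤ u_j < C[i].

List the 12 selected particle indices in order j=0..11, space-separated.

0 1 1 2 2 5 6 6 7 8 10 11

C = [7/50, 13/50, 11/25, 11/25, 23/50, 14/25, 17/25, 19/25, 21/25, 21/25, 47/50, 1]
j=0: u_0=53/720 ∈ [0, 7/50) → index 0
j=1: u_1=113/720 ∈ [7/50, 13/50) → index 1
j=2: u_2=173/720 ∈ [7/50, 13/50) → index 1
j=3: u_3=233/720 ∈ [13/50, 11/25) → index 2
j=4: u_4=293/720 ∈ [13/50, 11/25) → index 2
j=5: u_5=353/720 ∈ [23/50, 14/25) → index 5
j=6: u_6=413/720 ∈ [14/25, 17/25) → index 6
j=7: u_7=473/720 ∈ [14/25, 17/25) → index 6
j=8: u_8=533/720 ∈ [17/25, 19/25) → index 7
j=9: u_9=593/720 ∈ [19/25, 21/25) → index 8
j=10: u_10=653/720 ∈ [21/25, 47/50) → index 10
j=11: u_11=713/720 ∈ [47/50, 1) → index 11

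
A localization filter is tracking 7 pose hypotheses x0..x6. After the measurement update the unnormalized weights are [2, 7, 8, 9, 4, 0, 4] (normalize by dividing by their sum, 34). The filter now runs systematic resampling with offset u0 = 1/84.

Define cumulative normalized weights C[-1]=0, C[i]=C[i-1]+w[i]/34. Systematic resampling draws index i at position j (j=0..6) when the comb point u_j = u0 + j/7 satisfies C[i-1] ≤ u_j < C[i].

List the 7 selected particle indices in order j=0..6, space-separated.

0 1 2 2 3 3 4

C = [1/17, 9/34, 1/2, 13/17, 15/17, 15/17, 1]
j=0: u_0=1/84 ∈ [0, 1/17) → index 0
j=1: u_1=13/84 ∈ [1/17, 9/34) → index 1
j=2: u_2=25/84 ∈ [9/34, 1/2) → index 2
j=3: u_3=37/84 ∈ [9/34, 1/2) → index 2
j=4: u_4=7/12 ∈ [1/2, 13/17) → index 3
j=5: u_5=61/84 ∈ [1/2, 13/17) → index 3
j=6: u_6=73/84 ∈ [13/17, 15/17) → index 4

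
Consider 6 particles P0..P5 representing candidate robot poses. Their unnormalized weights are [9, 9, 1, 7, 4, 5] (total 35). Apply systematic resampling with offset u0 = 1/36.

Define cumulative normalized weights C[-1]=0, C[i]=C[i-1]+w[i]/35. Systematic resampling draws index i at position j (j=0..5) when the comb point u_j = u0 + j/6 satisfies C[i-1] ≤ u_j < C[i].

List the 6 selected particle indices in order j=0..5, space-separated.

0 0 1 2 3 5

C = [9/35, 18/35, 19/35, 26/35, 6/7, 1]
j=0: u_0=1/36 ∈ [0, 9/35) → index 0
j=1: u_1=7/36 ∈ [0, 9/35) → index 0
j=2: u_2=13/36 ∈ [9/35, 18/35) → index 1
j=3: u_3=19/36 ∈ [18/35, 19/35) → index 2
j=4: u_4=25/36 ∈ [19/35, 26/35) → index 3
j=5: u_5=31/36 ∈ [6/7, 1) → index 5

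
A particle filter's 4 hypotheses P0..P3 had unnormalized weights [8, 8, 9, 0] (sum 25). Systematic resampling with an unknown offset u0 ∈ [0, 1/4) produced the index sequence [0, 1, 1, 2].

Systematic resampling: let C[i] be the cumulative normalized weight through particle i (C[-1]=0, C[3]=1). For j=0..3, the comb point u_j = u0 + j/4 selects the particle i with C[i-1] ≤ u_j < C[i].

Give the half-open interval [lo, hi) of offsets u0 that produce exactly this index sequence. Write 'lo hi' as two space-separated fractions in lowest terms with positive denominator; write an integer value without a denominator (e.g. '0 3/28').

C = [8/25, 16/25, 1, 1]
j=0 picked index 0: u0 ∈ [0, 8/25)
j=1 picked index 1: u0 ∈ [7/100, 39/100)
j=2 picked index 1: u0 ∈ [-9/50, 7/50)
j=3 picked index 2: u0 ∈ [-11/100, 1/4)
intersection: [7/100, 7/50)

7/100 7/50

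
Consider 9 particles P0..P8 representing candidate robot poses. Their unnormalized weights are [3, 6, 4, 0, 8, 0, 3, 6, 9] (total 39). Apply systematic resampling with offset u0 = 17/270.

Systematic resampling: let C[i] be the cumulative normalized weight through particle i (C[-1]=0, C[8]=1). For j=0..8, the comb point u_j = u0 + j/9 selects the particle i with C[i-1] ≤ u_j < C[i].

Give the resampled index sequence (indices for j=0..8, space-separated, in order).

C = [1/13, 3/13, 1/3, 1/3, 7/13, 7/13, 8/13, 10/13, 1]
j=0: u_0=17/270 ∈ [0, 1/13) → index 0
j=1: u_1=47/270 ∈ [1/13, 3/13) → index 1
j=2: u_2=77/270 ∈ [3/13, 1/3) → index 2
j=3: u_3=107/270 ∈ [1/3, 7/13) → index 4
j=4: u_4=137/270 ∈ [1/3, 7/13) → index 4
j=5: u_5=167/270 ∈ [8/13, 10/13) → index 7
j=6: u_6=197/270 ∈ [8/13, 10/13) → index 7
j=7: u_7=227/270 ∈ [10/13, 1) → index 8
j=8: u_8=257/270 ∈ [10/13, 1) → index 8

0 1 2 4 4 7 7 8 8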